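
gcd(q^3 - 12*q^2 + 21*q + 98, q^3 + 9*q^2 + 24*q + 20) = q + 2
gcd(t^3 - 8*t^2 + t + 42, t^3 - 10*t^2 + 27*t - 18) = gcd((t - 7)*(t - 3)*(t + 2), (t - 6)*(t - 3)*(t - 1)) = t - 3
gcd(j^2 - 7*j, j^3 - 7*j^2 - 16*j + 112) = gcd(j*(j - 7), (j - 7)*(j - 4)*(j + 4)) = j - 7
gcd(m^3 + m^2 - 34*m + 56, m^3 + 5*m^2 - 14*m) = m^2 + 5*m - 14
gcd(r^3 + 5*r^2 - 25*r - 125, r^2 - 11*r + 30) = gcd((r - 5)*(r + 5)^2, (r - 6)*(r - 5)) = r - 5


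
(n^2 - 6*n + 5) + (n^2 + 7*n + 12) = 2*n^2 + n + 17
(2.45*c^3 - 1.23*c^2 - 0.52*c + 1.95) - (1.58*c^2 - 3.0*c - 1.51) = 2.45*c^3 - 2.81*c^2 + 2.48*c + 3.46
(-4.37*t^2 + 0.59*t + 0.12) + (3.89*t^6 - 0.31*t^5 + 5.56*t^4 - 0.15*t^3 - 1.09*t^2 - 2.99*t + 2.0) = 3.89*t^6 - 0.31*t^5 + 5.56*t^4 - 0.15*t^3 - 5.46*t^2 - 2.4*t + 2.12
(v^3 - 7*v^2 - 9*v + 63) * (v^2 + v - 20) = v^5 - 6*v^4 - 36*v^3 + 194*v^2 + 243*v - 1260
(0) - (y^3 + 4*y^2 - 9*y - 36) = -y^3 - 4*y^2 + 9*y + 36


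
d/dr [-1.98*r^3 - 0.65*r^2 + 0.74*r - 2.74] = -5.94*r^2 - 1.3*r + 0.74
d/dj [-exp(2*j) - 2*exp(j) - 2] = -2*(exp(j) + 1)*exp(j)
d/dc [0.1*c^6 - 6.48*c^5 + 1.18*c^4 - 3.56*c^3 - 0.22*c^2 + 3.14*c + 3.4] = 0.6*c^5 - 32.4*c^4 + 4.72*c^3 - 10.68*c^2 - 0.44*c + 3.14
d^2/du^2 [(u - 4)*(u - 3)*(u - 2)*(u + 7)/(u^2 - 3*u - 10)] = 2*(u^6 - 9*u^5 - 3*u^4 + 249*u^3 - 1194*u^2 + 5652*u - 11632)/(u^6 - 9*u^5 - 3*u^4 + 153*u^3 + 30*u^2 - 900*u - 1000)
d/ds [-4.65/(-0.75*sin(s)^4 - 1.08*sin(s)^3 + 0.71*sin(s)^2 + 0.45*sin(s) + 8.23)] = (-13.95*sin(s)^3 - 15.066*sin(s)^2 + 6.603*sin(s) + 2.0925)*cos(s)/(-0.75*sin(s)^4 - 1.08*sin(s)^3 + 0.71*sin(s)^2 + 0.45*sin(s) + 8.23)^2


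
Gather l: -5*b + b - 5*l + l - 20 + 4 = -4*b - 4*l - 16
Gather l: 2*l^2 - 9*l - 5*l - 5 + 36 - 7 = 2*l^2 - 14*l + 24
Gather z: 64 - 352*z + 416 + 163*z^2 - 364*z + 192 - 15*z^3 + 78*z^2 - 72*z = -15*z^3 + 241*z^2 - 788*z + 672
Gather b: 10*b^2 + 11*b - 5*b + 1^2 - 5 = 10*b^2 + 6*b - 4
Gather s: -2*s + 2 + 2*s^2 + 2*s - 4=2*s^2 - 2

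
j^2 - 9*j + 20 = (j - 5)*(j - 4)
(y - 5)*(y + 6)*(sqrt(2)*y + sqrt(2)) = sqrt(2)*y^3 + 2*sqrt(2)*y^2 - 29*sqrt(2)*y - 30*sqrt(2)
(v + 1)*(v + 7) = v^2 + 8*v + 7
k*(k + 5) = k^2 + 5*k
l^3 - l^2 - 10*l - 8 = (l - 4)*(l + 1)*(l + 2)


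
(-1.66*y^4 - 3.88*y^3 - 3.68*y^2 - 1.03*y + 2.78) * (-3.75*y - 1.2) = 6.225*y^5 + 16.542*y^4 + 18.456*y^3 + 8.2785*y^2 - 9.189*y - 3.336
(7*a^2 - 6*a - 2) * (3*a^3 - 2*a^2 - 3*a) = 21*a^5 - 32*a^4 - 15*a^3 + 22*a^2 + 6*a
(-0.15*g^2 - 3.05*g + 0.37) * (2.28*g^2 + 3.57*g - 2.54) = -0.342*g^4 - 7.4895*g^3 - 9.6639*g^2 + 9.0679*g - 0.9398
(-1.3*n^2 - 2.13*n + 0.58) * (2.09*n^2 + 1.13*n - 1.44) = -2.717*n^4 - 5.9207*n^3 + 0.6773*n^2 + 3.7226*n - 0.8352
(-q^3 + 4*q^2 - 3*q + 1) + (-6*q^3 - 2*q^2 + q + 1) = -7*q^3 + 2*q^2 - 2*q + 2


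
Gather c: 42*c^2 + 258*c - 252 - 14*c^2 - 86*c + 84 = 28*c^2 + 172*c - 168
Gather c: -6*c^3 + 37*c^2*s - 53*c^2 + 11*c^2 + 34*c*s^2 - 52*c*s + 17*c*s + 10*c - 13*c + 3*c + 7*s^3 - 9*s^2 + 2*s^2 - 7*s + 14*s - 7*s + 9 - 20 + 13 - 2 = -6*c^3 + c^2*(37*s - 42) + c*(34*s^2 - 35*s) + 7*s^3 - 7*s^2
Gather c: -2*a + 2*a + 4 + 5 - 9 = 0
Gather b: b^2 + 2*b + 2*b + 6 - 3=b^2 + 4*b + 3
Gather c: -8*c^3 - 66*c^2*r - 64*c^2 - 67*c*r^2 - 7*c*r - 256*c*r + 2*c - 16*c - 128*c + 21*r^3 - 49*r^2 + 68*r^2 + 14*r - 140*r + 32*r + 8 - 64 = -8*c^3 + c^2*(-66*r - 64) + c*(-67*r^2 - 263*r - 142) + 21*r^3 + 19*r^2 - 94*r - 56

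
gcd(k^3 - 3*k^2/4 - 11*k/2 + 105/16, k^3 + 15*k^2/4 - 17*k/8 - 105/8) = k^2 + 3*k/4 - 35/8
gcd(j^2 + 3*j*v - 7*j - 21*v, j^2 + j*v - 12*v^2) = 1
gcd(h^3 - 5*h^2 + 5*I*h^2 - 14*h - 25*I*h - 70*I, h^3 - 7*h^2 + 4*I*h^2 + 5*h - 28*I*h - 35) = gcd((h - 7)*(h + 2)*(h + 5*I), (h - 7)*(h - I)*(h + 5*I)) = h^2 + h*(-7 + 5*I) - 35*I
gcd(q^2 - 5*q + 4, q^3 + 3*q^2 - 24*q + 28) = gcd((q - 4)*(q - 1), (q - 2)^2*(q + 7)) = 1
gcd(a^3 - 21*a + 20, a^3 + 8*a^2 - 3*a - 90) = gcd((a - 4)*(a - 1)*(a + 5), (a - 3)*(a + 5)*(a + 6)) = a + 5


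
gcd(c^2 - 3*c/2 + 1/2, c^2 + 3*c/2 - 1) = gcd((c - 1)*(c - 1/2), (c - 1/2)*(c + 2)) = c - 1/2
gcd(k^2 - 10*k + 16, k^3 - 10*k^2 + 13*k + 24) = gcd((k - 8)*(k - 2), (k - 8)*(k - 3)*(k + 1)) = k - 8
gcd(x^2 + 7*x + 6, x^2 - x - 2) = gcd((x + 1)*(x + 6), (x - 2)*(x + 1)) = x + 1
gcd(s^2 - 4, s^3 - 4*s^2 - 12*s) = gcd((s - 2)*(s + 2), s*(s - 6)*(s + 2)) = s + 2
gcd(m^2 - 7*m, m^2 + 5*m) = m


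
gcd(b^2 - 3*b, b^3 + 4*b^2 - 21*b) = b^2 - 3*b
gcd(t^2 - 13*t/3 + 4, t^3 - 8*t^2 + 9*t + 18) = t - 3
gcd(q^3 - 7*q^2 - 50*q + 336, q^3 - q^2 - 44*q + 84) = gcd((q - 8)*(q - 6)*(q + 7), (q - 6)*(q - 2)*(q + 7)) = q^2 + q - 42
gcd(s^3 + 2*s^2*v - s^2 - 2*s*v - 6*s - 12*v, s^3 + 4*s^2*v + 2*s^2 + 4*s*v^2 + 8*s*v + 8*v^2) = s^2 + 2*s*v + 2*s + 4*v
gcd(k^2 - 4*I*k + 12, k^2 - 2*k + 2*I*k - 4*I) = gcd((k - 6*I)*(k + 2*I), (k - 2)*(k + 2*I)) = k + 2*I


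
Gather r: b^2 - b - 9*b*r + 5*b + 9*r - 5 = b^2 + 4*b + r*(9 - 9*b) - 5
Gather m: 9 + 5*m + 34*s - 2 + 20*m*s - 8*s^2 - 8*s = m*(20*s + 5) - 8*s^2 + 26*s + 7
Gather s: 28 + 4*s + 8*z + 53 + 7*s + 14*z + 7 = 11*s + 22*z + 88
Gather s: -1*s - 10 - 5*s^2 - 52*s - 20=-5*s^2 - 53*s - 30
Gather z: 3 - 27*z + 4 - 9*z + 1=8 - 36*z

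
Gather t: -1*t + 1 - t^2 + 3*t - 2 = -t^2 + 2*t - 1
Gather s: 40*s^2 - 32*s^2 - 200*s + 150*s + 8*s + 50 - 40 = 8*s^2 - 42*s + 10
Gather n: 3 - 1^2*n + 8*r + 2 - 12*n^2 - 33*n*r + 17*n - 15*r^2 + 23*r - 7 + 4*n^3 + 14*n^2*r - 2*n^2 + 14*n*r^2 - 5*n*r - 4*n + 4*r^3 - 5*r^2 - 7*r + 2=4*n^3 + n^2*(14*r - 14) + n*(14*r^2 - 38*r + 12) + 4*r^3 - 20*r^2 + 24*r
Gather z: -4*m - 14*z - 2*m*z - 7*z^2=-4*m - 7*z^2 + z*(-2*m - 14)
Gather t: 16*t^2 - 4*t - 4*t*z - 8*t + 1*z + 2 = 16*t^2 + t*(-4*z - 12) + z + 2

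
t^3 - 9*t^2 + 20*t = t*(t - 5)*(t - 4)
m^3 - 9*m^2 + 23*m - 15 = (m - 5)*(m - 3)*(m - 1)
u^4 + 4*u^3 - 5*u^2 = u^2*(u - 1)*(u + 5)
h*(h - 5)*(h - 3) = h^3 - 8*h^2 + 15*h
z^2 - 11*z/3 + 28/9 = (z - 7/3)*(z - 4/3)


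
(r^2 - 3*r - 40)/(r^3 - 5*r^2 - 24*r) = (r + 5)/(r*(r + 3))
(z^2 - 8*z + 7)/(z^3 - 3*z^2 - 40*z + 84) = (z - 1)/(z^2 + 4*z - 12)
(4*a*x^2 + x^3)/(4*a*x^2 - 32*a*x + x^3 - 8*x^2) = x/(x - 8)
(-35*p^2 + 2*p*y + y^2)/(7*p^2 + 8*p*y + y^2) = (-5*p + y)/(p + y)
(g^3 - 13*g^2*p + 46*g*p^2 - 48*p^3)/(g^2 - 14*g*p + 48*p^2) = (-g^2 + 5*g*p - 6*p^2)/(-g + 6*p)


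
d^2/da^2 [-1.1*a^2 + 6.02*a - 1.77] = -2.20000000000000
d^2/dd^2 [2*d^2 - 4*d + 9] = 4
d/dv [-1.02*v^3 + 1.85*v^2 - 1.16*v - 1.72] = -3.06*v^2 + 3.7*v - 1.16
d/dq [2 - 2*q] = -2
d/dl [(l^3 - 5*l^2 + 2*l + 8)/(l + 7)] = 2*(l^3 + 8*l^2 - 35*l + 3)/(l^2 + 14*l + 49)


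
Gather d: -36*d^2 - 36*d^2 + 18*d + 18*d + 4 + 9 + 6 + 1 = -72*d^2 + 36*d + 20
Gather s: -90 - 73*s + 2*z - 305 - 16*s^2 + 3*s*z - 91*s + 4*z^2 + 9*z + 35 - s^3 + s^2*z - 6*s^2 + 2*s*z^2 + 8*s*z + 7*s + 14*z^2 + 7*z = -s^3 + s^2*(z - 22) + s*(2*z^2 + 11*z - 157) + 18*z^2 + 18*z - 360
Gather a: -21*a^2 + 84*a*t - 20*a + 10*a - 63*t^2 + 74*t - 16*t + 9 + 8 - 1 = -21*a^2 + a*(84*t - 10) - 63*t^2 + 58*t + 16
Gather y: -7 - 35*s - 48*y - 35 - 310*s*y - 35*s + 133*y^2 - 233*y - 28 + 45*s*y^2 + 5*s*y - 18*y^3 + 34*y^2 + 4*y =-70*s - 18*y^3 + y^2*(45*s + 167) + y*(-305*s - 277) - 70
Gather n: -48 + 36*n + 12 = 36*n - 36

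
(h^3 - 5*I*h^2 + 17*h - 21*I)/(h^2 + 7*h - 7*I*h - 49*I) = (h^2 + 2*I*h + 3)/(h + 7)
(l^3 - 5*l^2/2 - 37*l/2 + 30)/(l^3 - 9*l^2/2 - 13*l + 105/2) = (2*l^2 + 5*l - 12)/(2*l^2 + l - 21)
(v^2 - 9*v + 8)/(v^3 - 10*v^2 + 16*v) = (v - 1)/(v*(v - 2))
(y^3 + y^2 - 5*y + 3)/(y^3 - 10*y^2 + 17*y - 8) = (y + 3)/(y - 8)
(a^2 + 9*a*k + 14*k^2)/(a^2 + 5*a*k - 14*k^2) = (a + 2*k)/(a - 2*k)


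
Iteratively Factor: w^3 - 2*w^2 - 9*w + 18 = (w - 3)*(w^2 + w - 6) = (w - 3)*(w - 2)*(w + 3)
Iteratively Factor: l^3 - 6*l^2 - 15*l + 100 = (l - 5)*(l^2 - l - 20) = (l - 5)^2*(l + 4)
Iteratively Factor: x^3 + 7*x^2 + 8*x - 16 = (x + 4)*(x^2 + 3*x - 4) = (x - 1)*(x + 4)*(x + 4)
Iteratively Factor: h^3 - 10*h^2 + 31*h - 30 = (h - 5)*(h^2 - 5*h + 6) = (h - 5)*(h - 3)*(h - 2)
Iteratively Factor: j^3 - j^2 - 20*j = (j)*(j^2 - j - 20) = j*(j - 5)*(j + 4)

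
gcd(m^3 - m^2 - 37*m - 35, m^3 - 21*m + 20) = m + 5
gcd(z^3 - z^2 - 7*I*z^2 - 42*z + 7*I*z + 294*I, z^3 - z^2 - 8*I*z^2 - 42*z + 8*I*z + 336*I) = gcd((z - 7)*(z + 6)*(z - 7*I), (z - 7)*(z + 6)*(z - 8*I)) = z^2 - z - 42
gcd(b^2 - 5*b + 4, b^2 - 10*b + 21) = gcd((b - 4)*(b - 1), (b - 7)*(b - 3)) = 1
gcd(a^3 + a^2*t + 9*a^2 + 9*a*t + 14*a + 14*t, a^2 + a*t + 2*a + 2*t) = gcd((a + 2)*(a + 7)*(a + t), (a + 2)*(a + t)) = a^2 + a*t + 2*a + 2*t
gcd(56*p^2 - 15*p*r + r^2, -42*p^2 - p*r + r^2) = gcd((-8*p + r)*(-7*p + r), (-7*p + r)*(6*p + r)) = 7*p - r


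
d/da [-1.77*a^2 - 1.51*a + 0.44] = -3.54*a - 1.51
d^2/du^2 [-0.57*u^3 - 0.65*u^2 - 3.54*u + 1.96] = -3.42*u - 1.3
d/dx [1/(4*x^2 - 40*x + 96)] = (5 - x)/(2*(x^2 - 10*x + 24)^2)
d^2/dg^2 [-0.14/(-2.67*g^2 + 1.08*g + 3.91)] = (1.996092*g^2 - 0.807408*g - 0.14*(5.34*g - 1.08)*(10.68*g - 2.16) - 2.923116)/(-2.67*g^2 + 1.08*g + 3.91)^3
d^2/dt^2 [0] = 0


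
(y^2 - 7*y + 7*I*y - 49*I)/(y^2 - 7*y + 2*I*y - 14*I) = (y + 7*I)/(y + 2*I)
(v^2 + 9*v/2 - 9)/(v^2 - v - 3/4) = 2*(v + 6)/(2*v + 1)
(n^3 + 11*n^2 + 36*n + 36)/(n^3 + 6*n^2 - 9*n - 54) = (n + 2)/(n - 3)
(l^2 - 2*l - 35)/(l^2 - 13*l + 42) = (l + 5)/(l - 6)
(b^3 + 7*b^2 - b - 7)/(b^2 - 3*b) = (b^3 + 7*b^2 - b - 7)/(b*(b - 3))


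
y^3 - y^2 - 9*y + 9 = (y - 3)*(y - 1)*(y + 3)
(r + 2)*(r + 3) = r^2 + 5*r + 6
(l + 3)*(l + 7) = l^2 + 10*l + 21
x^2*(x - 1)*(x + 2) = x^4 + x^3 - 2*x^2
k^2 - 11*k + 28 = (k - 7)*(k - 4)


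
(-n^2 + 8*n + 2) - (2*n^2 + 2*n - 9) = -3*n^2 + 6*n + 11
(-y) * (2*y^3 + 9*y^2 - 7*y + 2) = -2*y^4 - 9*y^3 + 7*y^2 - 2*y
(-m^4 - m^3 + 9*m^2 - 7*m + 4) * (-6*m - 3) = 6*m^5 + 9*m^4 - 51*m^3 + 15*m^2 - 3*m - 12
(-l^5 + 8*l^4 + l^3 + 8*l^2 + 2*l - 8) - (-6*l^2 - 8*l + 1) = -l^5 + 8*l^4 + l^3 + 14*l^2 + 10*l - 9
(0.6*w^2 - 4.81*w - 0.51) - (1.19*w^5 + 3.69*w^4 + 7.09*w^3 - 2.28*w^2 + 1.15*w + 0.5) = -1.19*w^5 - 3.69*w^4 - 7.09*w^3 + 2.88*w^2 - 5.96*w - 1.01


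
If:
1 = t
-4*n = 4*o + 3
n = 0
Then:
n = 0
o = -3/4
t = 1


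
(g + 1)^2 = g^2 + 2*g + 1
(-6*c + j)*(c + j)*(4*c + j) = -24*c^3 - 26*c^2*j - c*j^2 + j^3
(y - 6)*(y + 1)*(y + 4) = y^3 - y^2 - 26*y - 24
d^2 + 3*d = d*(d + 3)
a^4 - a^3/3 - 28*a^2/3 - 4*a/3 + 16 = (a - 3)*(a - 4/3)*(a + 2)^2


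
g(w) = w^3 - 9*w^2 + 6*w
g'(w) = 3*w^2 - 18*w + 6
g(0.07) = 0.38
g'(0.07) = 4.75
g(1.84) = -13.20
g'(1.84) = -16.96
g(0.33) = 1.04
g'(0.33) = 0.39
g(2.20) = -19.71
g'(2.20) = -19.08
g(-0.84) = -11.98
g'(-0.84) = 23.24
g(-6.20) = -621.49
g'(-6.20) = 232.92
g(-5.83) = -539.04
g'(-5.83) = 212.91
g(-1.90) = -50.75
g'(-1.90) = 51.03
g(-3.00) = -126.00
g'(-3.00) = 87.00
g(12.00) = 504.00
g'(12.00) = 222.00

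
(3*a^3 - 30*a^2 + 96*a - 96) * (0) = 0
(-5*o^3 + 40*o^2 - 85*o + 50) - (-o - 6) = -5*o^3 + 40*o^2 - 84*o + 56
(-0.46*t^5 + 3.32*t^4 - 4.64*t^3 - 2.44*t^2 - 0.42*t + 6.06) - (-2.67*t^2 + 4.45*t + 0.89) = -0.46*t^5 + 3.32*t^4 - 4.64*t^3 + 0.23*t^2 - 4.87*t + 5.17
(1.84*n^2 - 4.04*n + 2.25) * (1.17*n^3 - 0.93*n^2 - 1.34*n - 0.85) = 2.1528*n^5 - 6.438*n^4 + 3.9241*n^3 + 1.7571*n^2 + 0.419*n - 1.9125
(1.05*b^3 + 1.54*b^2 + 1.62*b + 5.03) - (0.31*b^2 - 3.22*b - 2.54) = 1.05*b^3 + 1.23*b^2 + 4.84*b + 7.57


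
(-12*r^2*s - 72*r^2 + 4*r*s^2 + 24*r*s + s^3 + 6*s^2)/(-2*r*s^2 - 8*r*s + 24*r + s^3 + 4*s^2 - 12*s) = (6*r + s)/(s - 2)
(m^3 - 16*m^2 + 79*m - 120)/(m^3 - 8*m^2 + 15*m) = (m - 8)/m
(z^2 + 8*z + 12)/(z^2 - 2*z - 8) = (z + 6)/(z - 4)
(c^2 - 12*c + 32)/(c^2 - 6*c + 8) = (c - 8)/(c - 2)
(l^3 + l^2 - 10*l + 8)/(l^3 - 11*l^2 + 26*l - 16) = (l + 4)/(l - 8)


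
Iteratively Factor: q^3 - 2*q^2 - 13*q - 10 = (q + 1)*(q^2 - 3*q - 10) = (q + 1)*(q + 2)*(q - 5)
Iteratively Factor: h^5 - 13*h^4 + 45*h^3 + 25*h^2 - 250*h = (h - 5)*(h^4 - 8*h^3 + 5*h^2 + 50*h) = (h - 5)*(h + 2)*(h^3 - 10*h^2 + 25*h) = h*(h - 5)*(h + 2)*(h^2 - 10*h + 25) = h*(h - 5)^2*(h + 2)*(h - 5)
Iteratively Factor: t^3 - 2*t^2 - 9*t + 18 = (t + 3)*(t^2 - 5*t + 6) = (t - 3)*(t + 3)*(t - 2)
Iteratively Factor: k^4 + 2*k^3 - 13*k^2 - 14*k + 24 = (k + 2)*(k^3 - 13*k + 12) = (k - 1)*(k + 2)*(k^2 + k - 12) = (k - 3)*(k - 1)*(k + 2)*(k + 4)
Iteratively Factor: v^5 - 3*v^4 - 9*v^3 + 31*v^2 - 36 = (v - 3)*(v^4 - 9*v^2 + 4*v + 12) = (v - 3)*(v - 2)*(v^3 + 2*v^2 - 5*v - 6) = (v - 3)*(v - 2)*(v + 1)*(v^2 + v - 6) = (v - 3)*(v - 2)*(v + 1)*(v + 3)*(v - 2)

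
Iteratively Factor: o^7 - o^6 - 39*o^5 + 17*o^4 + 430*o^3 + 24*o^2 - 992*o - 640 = (o - 2)*(o^6 + o^5 - 37*o^4 - 57*o^3 + 316*o^2 + 656*o + 320) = (o - 5)*(o - 2)*(o^5 + 6*o^4 - 7*o^3 - 92*o^2 - 144*o - 64) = (o - 5)*(o - 2)*(o + 4)*(o^4 + 2*o^3 - 15*o^2 - 32*o - 16) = (o - 5)*(o - 2)*(o + 1)*(o + 4)*(o^3 + o^2 - 16*o - 16) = (o - 5)*(o - 2)*(o + 1)*(o + 4)^2*(o^2 - 3*o - 4) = (o - 5)*(o - 2)*(o + 1)^2*(o + 4)^2*(o - 4)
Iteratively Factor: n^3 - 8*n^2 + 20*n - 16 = (n - 2)*(n^2 - 6*n + 8) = (n - 2)^2*(n - 4)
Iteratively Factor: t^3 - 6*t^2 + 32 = (t - 4)*(t^2 - 2*t - 8) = (t - 4)^2*(t + 2)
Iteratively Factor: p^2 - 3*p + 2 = (p - 2)*(p - 1)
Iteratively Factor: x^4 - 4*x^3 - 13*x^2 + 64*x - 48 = (x - 4)*(x^3 - 13*x + 12) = (x - 4)*(x + 4)*(x^2 - 4*x + 3) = (x - 4)*(x - 1)*(x + 4)*(x - 3)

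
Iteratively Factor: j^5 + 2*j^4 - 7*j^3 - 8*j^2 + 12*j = (j - 1)*(j^4 + 3*j^3 - 4*j^2 - 12*j) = (j - 2)*(j - 1)*(j^3 + 5*j^2 + 6*j) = j*(j - 2)*(j - 1)*(j^2 + 5*j + 6) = j*(j - 2)*(j - 1)*(j + 3)*(j + 2)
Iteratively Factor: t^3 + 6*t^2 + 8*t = (t + 4)*(t^2 + 2*t) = t*(t + 4)*(t + 2)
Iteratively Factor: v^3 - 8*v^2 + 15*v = (v - 3)*(v^2 - 5*v) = (v - 5)*(v - 3)*(v)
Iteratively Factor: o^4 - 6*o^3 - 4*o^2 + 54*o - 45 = (o - 1)*(o^3 - 5*o^2 - 9*o + 45) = (o - 3)*(o - 1)*(o^2 - 2*o - 15) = (o - 3)*(o - 1)*(o + 3)*(o - 5)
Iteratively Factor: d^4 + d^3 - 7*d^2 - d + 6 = (d - 1)*(d^3 + 2*d^2 - 5*d - 6) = (d - 1)*(d + 1)*(d^2 + d - 6) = (d - 1)*(d + 1)*(d + 3)*(d - 2)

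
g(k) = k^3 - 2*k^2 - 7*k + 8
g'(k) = 3*k^2 - 4*k - 7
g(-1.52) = 10.51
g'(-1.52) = 6.01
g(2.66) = -5.95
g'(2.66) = 3.59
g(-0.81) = 11.83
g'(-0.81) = -1.79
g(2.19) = -6.42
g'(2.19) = -1.37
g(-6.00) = -238.00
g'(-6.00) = 125.00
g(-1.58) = 10.12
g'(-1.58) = 6.81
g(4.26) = 19.19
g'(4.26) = 30.40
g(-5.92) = -228.13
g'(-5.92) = 121.82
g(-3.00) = -16.00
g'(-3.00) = 32.00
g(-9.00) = -820.00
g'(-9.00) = 272.00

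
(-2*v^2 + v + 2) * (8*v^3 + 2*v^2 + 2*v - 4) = -16*v^5 + 4*v^4 + 14*v^3 + 14*v^2 - 8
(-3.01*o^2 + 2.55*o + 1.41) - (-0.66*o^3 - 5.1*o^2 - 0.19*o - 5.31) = 0.66*o^3 + 2.09*o^2 + 2.74*o + 6.72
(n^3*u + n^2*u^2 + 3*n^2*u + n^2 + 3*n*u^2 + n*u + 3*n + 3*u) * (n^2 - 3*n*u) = n^5*u - 2*n^4*u^2 + 3*n^4*u + n^4 - 3*n^3*u^3 - 6*n^3*u^2 - 2*n^3*u + 3*n^3 - 9*n^2*u^3 - 3*n^2*u^2 - 6*n^2*u - 9*n*u^2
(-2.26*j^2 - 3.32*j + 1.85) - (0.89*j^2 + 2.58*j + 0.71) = -3.15*j^2 - 5.9*j + 1.14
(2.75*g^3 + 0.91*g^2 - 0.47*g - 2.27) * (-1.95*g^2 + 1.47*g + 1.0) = -5.3625*g^5 + 2.268*g^4 + 5.0042*g^3 + 4.6456*g^2 - 3.8069*g - 2.27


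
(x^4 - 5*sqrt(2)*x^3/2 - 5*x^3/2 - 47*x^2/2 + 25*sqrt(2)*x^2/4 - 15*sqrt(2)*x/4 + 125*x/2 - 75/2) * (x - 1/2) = x^5 - 5*sqrt(2)*x^4/2 - 3*x^4 - 89*x^3/4 + 15*sqrt(2)*x^3/2 - 55*sqrt(2)*x^2/8 + 297*x^2/4 - 275*x/4 + 15*sqrt(2)*x/8 + 75/4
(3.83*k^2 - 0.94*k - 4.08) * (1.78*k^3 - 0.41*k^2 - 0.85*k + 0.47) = 6.8174*k^5 - 3.2435*k^4 - 10.1325*k^3 + 4.2719*k^2 + 3.0262*k - 1.9176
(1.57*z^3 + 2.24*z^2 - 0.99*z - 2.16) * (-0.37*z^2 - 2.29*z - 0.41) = -0.5809*z^5 - 4.4241*z^4 - 5.407*z^3 + 2.1479*z^2 + 5.3523*z + 0.8856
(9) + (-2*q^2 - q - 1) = -2*q^2 - q + 8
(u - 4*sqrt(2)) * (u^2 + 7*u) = u^3 - 4*sqrt(2)*u^2 + 7*u^2 - 28*sqrt(2)*u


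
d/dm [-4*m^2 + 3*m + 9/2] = 3 - 8*m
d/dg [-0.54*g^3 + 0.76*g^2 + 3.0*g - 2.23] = -1.62*g^2 + 1.52*g + 3.0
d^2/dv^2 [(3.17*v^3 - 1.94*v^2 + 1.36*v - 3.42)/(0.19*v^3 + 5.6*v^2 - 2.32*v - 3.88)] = (-6.885828*v^6 + 8.67859199999987*v^5 + 30.112872*v^4 + 129.72472*v^3 - 704.134368*v^2 + 715.103664*v - 268.33056)/(0.006859*v^9 + 0.60648*v^8 + 17.623944*v^7 + 160.384916*v^6 - 239.967552*v^5 - 264.344256*v^4 + 298.5476*v^3 + 190.262784*v^2 - 104.778624*v - 58.411072)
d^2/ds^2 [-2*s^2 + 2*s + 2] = -4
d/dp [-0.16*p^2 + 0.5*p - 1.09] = 0.5 - 0.32*p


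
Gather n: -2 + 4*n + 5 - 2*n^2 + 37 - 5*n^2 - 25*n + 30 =-7*n^2 - 21*n + 70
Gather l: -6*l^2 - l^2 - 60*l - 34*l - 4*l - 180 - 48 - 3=-7*l^2 - 98*l - 231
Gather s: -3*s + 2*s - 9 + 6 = -s - 3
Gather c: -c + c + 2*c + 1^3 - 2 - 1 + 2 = 2*c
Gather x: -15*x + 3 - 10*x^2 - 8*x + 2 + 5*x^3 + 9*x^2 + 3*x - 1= 5*x^3 - x^2 - 20*x + 4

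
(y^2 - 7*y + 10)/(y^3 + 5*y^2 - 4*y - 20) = (y - 5)/(y^2 + 7*y + 10)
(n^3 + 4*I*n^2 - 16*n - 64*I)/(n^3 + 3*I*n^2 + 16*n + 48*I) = (n^2 - 16)/(n^2 - I*n + 12)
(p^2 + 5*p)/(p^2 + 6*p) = (p + 5)/(p + 6)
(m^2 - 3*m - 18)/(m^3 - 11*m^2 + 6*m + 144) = 1/(m - 8)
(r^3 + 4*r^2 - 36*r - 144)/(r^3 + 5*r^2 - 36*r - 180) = (r + 4)/(r + 5)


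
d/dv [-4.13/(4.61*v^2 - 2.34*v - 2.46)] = (38.0786*v - 9.6642)/(-4.61*v^2 + 2.34*v + 2.46)^2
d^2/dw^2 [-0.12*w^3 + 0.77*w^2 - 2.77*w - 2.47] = 1.54 - 0.72*w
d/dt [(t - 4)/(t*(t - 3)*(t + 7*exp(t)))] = (t*(4 - t)*(t + 7*exp(t)) - t*(t - 4)*(t - 3)*(7*exp(t) + 1) + t*(t - 3)*(t + 7*exp(t)) + (4 - t)*(t - 3)*(t + 7*exp(t)))/(t^2*(t - 3)^2*(t + 7*exp(t))^2)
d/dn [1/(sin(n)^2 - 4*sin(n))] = 2*(2 - sin(n))*cos(n)/((sin(n) - 4)^2*sin(n)^2)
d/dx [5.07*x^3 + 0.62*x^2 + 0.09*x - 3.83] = 15.21*x^2 + 1.24*x + 0.09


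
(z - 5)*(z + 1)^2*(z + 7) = z^4 + 4*z^3 - 30*z^2 - 68*z - 35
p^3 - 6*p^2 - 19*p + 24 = (p - 8)*(p - 1)*(p + 3)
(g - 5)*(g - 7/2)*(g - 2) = g^3 - 21*g^2/2 + 69*g/2 - 35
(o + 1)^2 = o^2 + 2*o + 1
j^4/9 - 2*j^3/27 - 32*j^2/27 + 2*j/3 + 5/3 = (j/3 + 1/3)*(j/3 + 1)*(j - 3)*(j - 5/3)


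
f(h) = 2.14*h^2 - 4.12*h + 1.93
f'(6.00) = 21.56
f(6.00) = 54.25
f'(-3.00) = -16.96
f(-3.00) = 33.55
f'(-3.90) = -20.81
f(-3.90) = 50.55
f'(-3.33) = -18.37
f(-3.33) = 39.38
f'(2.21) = 5.34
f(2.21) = 3.28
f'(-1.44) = -10.28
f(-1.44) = 12.30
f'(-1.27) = -9.56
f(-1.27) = 10.61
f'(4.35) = 14.50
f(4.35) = 24.50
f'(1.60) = 2.73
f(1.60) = 0.82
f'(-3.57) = -19.40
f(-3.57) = 43.91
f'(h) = 4.28*h - 4.12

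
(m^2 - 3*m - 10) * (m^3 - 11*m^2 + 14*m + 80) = m^5 - 14*m^4 + 37*m^3 + 148*m^2 - 380*m - 800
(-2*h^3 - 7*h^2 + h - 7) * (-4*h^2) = 8*h^5 + 28*h^4 - 4*h^3 + 28*h^2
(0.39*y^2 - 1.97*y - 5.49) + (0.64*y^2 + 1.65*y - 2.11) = 1.03*y^2 - 0.32*y - 7.6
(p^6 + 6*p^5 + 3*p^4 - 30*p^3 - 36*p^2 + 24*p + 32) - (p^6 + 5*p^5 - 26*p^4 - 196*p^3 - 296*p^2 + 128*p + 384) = p^5 + 29*p^4 + 166*p^3 + 260*p^2 - 104*p - 352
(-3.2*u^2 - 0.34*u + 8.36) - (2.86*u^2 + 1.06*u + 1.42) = -6.06*u^2 - 1.4*u + 6.94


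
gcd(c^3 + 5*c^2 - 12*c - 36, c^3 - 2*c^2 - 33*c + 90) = c^2 + 3*c - 18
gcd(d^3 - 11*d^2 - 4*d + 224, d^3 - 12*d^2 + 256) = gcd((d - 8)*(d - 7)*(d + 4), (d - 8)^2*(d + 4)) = d^2 - 4*d - 32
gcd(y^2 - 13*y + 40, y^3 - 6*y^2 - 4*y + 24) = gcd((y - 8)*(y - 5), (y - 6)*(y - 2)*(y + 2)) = 1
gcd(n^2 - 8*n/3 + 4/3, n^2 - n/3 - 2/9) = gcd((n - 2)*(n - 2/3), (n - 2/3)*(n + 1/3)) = n - 2/3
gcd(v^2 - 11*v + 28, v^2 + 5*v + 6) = 1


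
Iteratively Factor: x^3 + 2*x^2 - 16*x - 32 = (x + 4)*(x^2 - 2*x - 8) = (x - 4)*(x + 4)*(x + 2)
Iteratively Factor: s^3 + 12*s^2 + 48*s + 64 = (s + 4)*(s^2 + 8*s + 16) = (s + 4)^2*(s + 4)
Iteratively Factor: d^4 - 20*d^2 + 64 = (d + 4)*(d^3 - 4*d^2 - 4*d + 16) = (d + 2)*(d + 4)*(d^2 - 6*d + 8) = (d - 4)*(d + 2)*(d + 4)*(d - 2)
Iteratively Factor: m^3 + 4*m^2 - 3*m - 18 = (m + 3)*(m^2 + m - 6) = (m + 3)^2*(m - 2)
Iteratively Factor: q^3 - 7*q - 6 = (q + 1)*(q^2 - q - 6) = (q + 1)*(q + 2)*(q - 3)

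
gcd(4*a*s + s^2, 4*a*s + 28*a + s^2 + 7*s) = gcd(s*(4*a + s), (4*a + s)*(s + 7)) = 4*a + s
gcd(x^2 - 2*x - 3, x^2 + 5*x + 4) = x + 1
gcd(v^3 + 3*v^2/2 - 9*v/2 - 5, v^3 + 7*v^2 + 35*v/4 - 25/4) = v + 5/2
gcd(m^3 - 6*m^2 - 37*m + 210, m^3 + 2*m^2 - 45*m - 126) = m^2 - m - 42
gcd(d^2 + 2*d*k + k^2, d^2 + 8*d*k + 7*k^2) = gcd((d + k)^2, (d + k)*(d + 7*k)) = d + k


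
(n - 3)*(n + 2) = n^2 - n - 6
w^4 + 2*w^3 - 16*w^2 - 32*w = w*(w - 4)*(w + 2)*(w + 4)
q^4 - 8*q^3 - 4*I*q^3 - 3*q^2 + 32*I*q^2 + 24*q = q*(q - 8)*(q - 3*I)*(q - I)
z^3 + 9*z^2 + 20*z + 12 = (z + 1)*(z + 2)*(z + 6)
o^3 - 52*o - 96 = (o - 8)*(o + 2)*(o + 6)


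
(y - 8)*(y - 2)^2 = y^3 - 12*y^2 + 36*y - 32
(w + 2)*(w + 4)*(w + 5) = w^3 + 11*w^2 + 38*w + 40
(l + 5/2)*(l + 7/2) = l^2 + 6*l + 35/4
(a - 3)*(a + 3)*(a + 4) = a^3 + 4*a^2 - 9*a - 36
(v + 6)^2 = v^2 + 12*v + 36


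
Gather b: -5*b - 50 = -5*b - 50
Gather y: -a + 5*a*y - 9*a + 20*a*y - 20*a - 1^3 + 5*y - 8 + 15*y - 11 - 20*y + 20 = 25*a*y - 30*a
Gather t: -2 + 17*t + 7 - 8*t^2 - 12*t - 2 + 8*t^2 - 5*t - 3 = 0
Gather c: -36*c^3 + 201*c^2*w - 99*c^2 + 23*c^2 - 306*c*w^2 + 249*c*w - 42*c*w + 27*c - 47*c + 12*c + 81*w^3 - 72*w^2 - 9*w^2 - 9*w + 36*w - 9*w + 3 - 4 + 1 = -36*c^3 + c^2*(201*w - 76) + c*(-306*w^2 + 207*w - 8) + 81*w^3 - 81*w^2 + 18*w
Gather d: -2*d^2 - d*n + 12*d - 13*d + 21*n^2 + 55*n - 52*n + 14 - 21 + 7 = -2*d^2 + d*(-n - 1) + 21*n^2 + 3*n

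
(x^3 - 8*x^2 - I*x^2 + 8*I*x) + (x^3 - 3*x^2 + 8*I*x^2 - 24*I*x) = 2*x^3 - 11*x^2 + 7*I*x^2 - 16*I*x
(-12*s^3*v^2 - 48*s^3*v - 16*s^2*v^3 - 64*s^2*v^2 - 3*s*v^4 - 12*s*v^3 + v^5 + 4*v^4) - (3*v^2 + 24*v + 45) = -12*s^3*v^2 - 48*s^3*v - 16*s^2*v^3 - 64*s^2*v^2 - 3*s*v^4 - 12*s*v^3 + v^5 + 4*v^4 - 3*v^2 - 24*v - 45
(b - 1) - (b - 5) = 4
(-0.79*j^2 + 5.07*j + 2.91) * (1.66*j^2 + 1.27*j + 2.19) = -1.3114*j^4 + 7.4129*j^3 + 9.5394*j^2 + 14.799*j + 6.3729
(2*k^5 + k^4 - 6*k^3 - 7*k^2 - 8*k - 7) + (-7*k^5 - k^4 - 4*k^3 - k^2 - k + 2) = -5*k^5 - 10*k^3 - 8*k^2 - 9*k - 5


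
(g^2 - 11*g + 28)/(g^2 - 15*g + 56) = (g - 4)/(g - 8)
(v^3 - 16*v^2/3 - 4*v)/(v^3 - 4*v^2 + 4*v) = (v^2 - 16*v/3 - 4)/(v^2 - 4*v + 4)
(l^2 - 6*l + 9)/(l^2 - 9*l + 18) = (l - 3)/(l - 6)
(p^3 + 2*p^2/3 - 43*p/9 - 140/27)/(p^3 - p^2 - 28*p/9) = (p + 5/3)/p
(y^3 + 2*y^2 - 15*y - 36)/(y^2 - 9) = (y^2 - y - 12)/(y - 3)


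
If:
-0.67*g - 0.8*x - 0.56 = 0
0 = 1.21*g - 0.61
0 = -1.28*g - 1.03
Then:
No Solution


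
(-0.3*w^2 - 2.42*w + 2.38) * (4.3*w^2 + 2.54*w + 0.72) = -1.29*w^4 - 11.168*w^3 + 3.8712*w^2 + 4.3028*w + 1.7136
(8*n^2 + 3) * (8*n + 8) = 64*n^3 + 64*n^2 + 24*n + 24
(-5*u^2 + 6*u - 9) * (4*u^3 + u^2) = -20*u^5 + 19*u^4 - 30*u^3 - 9*u^2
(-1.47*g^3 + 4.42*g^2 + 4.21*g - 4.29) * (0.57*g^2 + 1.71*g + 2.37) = -0.8379*g^5 + 0.00569999999999959*g^4 + 6.474*g^3 + 15.2292*g^2 + 2.6418*g - 10.1673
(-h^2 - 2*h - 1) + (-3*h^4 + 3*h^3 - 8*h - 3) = -3*h^4 + 3*h^3 - h^2 - 10*h - 4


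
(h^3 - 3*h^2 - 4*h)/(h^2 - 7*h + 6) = h*(h^2 - 3*h - 4)/(h^2 - 7*h + 6)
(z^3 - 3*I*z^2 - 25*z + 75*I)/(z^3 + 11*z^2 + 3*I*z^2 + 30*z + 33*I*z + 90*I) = (z^2 - z*(5 + 3*I) + 15*I)/(z^2 + 3*z*(2 + I) + 18*I)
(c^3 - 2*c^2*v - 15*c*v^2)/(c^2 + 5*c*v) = (c^2 - 2*c*v - 15*v^2)/(c + 5*v)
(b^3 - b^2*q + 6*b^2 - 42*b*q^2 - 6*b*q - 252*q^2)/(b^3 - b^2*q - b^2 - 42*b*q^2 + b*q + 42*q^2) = (b + 6)/(b - 1)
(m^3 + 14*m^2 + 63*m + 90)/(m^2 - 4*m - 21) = (m^2 + 11*m + 30)/(m - 7)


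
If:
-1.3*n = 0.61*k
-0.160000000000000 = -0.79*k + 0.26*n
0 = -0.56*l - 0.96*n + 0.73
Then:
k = 0.18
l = 1.44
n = -0.08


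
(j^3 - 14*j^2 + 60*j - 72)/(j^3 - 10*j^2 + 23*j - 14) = (j^2 - 12*j + 36)/(j^2 - 8*j + 7)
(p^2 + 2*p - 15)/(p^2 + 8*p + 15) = (p - 3)/(p + 3)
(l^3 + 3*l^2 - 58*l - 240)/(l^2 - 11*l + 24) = (l^2 + 11*l + 30)/(l - 3)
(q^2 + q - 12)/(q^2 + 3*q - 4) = (q - 3)/(q - 1)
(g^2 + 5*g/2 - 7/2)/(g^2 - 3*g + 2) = (g + 7/2)/(g - 2)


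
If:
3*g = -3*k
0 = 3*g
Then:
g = 0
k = 0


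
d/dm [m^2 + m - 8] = 2*m + 1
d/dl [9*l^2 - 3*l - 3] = 18*l - 3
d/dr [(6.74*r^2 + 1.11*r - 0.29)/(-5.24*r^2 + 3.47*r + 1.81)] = (29.2042*r^2 + 21.3596*r + 3.0154)/(27.4576*r^4 - 36.3656*r^3 - 6.9279*r^2 + 12.5614*r + 3.2761)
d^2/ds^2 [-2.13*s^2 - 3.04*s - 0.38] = -4.26000000000000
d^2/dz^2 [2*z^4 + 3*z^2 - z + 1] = 24*z^2 + 6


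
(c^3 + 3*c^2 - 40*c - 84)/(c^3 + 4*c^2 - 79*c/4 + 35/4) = 4*(c^2 - 4*c - 12)/(4*c^2 - 12*c + 5)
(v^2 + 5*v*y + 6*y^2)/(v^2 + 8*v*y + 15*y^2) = (v + 2*y)/(v + 5*y)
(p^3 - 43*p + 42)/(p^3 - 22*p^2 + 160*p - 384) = (p^2 + 6*p - 7)/(p^2 - 16*p + 64)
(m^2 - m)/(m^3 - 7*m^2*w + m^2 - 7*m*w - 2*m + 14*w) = m/(m^2 - 7*m*w + 2*m - 14*w)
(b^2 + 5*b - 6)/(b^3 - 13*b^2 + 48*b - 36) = (b + 6)/(b^2 - 12*b + 36)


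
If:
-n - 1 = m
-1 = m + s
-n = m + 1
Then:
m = -s - 1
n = s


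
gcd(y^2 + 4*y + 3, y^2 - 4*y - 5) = y + 1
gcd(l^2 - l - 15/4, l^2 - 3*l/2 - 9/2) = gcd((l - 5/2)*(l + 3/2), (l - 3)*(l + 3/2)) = l + 3/2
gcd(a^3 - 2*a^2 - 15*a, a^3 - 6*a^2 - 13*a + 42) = a + 3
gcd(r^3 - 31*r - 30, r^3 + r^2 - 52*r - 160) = r + 5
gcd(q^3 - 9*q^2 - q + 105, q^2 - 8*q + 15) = q - 5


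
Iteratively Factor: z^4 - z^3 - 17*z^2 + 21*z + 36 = (z + 4)*(z^3 - 5*z^2 + 3*z + 9) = (z - 3)*(z + 4)*(z^2 - 2*z - 3) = (z - 3)*(z + 1)*(z + 4)*(z - 3)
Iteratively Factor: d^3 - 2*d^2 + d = (d)*(d^2 - 2*d + 1) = d*(d - 1)*(d - 1)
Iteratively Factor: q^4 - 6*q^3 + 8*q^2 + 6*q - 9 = (q + 1)*(q^3 - 7*q^2 + 15*q - 9) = (q - 3)*(q + 1)*(q^2 - 4*q + 3) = (q - 3)*(q - 1)*(q + 1)*(q - 3)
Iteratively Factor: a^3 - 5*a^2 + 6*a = (a - 2)*(a^2 - 3*a) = a*(a - 2)*(a - 3)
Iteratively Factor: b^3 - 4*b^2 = (b - 4)*(b^2) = b*(b - 4)*(b)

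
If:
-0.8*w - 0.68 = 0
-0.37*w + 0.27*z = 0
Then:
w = -0.85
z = -1.16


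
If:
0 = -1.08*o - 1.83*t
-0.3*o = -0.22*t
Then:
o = 0.00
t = 0.00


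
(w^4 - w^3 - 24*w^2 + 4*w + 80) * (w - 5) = w^5 - 6*w^4 - 19*w^3 + 124*w^2 + 60*w - 400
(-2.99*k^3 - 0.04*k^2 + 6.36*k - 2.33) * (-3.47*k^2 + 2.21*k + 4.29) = 10.3753*k^5 - 6.4691*k^4 - 34.9847*k^3 + 21.9691*k^2 + 22.1351*k - 9.9957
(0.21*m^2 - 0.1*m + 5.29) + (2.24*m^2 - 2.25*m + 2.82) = 2.45*m^2 - 2.35*m + 8.11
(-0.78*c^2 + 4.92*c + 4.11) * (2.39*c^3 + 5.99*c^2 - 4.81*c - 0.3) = -1.8642*c^5 + 7.0866*c^4 + 43.0455*c^3 + 1.1877*c^2 - 21.2451*c - 1.233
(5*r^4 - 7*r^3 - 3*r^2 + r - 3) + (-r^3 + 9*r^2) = 5*r^4 - 8*r^3 + 6*r^2 + r - 3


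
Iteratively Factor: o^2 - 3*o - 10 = (o + 2)*(o - 5)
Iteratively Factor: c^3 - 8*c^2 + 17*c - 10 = (c - 1)*(c^2 - 7*c + 10) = (c - 2)*(c - 1)*(c - 5)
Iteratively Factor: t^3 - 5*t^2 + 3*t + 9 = (t - 3)*(t^2 - 2*t - 3) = (t - 3)*(t + 1)*(t - 3)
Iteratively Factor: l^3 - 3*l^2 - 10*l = (l - 5)*(l^2 + 2*l) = l*(l - 5)*(l + 2)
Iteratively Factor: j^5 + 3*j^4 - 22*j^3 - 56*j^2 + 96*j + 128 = (j - 4)*(j^4 + 7*j^3 + 6*j^2 - 32*j - 32) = (j - 4)*(j + 1)*(j^3 + 6*j^2 - 32) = (j - 4)*(j - 2)*(j + 1)*(j^2 + 8*j + 16) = (j - 4)*(j - 2)*(j + 1)*(j + 4)*(j + 4)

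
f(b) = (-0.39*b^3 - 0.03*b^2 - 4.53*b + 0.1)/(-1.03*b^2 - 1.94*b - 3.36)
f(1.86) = 1.04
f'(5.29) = 0.30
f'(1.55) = 0.29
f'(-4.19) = 0.08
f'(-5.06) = 0.16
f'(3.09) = 0.25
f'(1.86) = 0.26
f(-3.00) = -3.52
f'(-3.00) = -0.00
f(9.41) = 3.28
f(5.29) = 1.94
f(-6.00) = -3.83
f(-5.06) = -3.65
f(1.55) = 0.96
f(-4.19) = -3.55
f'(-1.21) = 1.91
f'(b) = (2.06*b + 1.94)*(-0.39*b^3 - 0.03*b^2 - 4.53*b + 0.1)/(-1.03*b^2 - 1.94*b - 3.36)^2 + (-1.17*b^2 - 0.06*b - 4.53)/(-1.03*b^2 - 1.94*b - 3.36)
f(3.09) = 1.34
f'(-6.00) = 0.22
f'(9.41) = 0.34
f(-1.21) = -2.47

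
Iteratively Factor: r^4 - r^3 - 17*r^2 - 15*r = (r + 1)*(r^3 - 2*r^2 - 15*r) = r*(r + 1)*(r^2 - 2*r - 15) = r*(r + 1)*(r + 3)*(r - 5)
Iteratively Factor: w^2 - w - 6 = (w - 3)*(w + 2)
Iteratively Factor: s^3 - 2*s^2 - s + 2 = (s - 1)*(s^2 - s - 2) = (s - 2)*(s - 1)*(s + 1)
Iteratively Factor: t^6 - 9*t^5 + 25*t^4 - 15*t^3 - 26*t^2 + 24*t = (t)*(t^5 - 9*t^4 + 25*t^3 - 15*t^2 - 26*t + 24) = t*(t - 1)*(t^4 - 8*t^3 + 17*t^2 + 2*t - 24) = t*(t - 3)*(t - 1)*(t^3 - 5*t^2 + 2*t + 8) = t*(t - 4)*(t - 3)*(t - 1)*(t^2 - t - 2) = t*(t - 4)*(t - 3)*(t - 1)*(t + 1)*(t - 2)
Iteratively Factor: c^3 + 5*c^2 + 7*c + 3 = (c + 1)*(c^2 + 4*c + 3) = (c + 1)*(c + 3)*(c + 1)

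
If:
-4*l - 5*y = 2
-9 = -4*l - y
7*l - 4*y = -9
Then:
No Solution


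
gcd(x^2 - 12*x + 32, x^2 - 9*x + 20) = x - 4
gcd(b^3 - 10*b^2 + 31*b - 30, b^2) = 1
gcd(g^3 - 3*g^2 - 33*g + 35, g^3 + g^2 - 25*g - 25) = g + 5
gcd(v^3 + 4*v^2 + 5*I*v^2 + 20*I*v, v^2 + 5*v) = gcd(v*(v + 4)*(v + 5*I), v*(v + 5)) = v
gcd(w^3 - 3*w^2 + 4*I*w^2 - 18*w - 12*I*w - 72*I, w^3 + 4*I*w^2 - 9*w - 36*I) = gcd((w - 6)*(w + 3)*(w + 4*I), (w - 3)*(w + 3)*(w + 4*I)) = w^2 + w*(3 + 4*I) + 12*I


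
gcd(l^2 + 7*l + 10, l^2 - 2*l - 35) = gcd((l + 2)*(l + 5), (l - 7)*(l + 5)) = l + 5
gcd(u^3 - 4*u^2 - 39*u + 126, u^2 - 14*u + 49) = u - 7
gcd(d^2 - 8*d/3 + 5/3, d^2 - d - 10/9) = d - 5/3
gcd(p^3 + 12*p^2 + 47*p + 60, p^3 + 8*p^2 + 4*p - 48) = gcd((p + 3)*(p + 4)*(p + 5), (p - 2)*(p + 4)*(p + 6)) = p + 4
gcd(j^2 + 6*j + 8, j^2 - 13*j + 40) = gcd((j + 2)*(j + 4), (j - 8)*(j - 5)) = 1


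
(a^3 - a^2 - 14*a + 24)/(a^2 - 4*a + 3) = (a^2 + 2*a - 8)/(a - 1)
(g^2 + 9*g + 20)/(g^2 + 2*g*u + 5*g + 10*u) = (g + 4)/(g + 2*u)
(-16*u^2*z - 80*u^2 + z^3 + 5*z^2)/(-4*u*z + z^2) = 4*u + 20*u/z + z + 5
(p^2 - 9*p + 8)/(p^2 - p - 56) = (p - 1)/(p + 7)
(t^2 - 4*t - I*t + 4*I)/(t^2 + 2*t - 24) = (t - I)/(t + 6)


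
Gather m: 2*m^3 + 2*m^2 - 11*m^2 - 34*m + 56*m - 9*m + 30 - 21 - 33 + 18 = 2*m^3 - 9*m^2 + 13*m - 6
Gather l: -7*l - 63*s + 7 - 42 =-7*l - 63*s - 35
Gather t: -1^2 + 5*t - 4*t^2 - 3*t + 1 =-4*t^2 + 2*t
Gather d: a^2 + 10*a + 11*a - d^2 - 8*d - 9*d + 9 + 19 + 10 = a^2 + 21*a - d^2 - 17*d + 38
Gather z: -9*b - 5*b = -14*b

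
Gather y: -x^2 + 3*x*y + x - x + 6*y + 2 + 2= -x^2 + y*(3*x + 6) + 4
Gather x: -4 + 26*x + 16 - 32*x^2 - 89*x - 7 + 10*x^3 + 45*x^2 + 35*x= 10*x^3 + 13*x^2 - 28*x + 5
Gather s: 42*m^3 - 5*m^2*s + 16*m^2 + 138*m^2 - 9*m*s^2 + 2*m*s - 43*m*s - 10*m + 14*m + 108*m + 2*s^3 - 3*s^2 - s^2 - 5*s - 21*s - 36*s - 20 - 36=42*m^3 + 154*m^2 + 112*m + 2*s^3 + s^2*(-9*m - 4) + s*(-5*m^2 - 41*m - 62) - 56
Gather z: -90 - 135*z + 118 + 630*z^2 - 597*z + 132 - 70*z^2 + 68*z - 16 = 560*z^2 - 664*z + 144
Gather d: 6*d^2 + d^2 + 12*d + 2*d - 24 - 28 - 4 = 7*d^2 + 14*d - 56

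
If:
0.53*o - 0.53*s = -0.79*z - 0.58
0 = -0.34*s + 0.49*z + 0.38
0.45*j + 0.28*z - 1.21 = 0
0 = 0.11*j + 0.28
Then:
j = -2.55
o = -0.39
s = 13.24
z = 8.41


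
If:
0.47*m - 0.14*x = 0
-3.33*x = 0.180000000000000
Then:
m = -0.02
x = -0.05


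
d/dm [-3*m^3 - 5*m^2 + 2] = m*(-9*m - 10)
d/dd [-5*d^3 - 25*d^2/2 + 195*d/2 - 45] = -15*d^2 - 25*d + 195/2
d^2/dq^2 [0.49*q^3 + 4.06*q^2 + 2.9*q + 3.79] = 2.94*q + 8.12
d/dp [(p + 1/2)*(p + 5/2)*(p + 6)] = 3*p^2 + 18*p + 77/4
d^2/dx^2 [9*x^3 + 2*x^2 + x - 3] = 54*x + 4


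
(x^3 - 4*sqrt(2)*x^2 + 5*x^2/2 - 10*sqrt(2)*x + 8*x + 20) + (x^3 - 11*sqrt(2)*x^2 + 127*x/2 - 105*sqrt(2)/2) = 2*x^3 - 15*sqrt(2)*x^2 + 5*x^2/2 - 10*sqrt(2)*x + 143*x/2 - 105*sqrt(2)/2 + 20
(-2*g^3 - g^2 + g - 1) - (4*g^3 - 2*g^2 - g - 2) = -6*g^3 + g^2 + 2*g + 1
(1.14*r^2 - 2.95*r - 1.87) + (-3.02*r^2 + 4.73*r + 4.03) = -1.88*r^2 + 1.78*r + 2.16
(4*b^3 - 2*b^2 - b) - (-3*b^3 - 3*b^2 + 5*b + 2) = 7*b^3 + b^2 - 6*b - 2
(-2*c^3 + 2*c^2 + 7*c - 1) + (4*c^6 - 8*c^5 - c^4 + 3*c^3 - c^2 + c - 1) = 4*c^6 - 8*c^5 - c^4 + c^3 + c^2 + 8*c - 2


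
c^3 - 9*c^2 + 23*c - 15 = (c - 5)*(c - 3)*(c - 1)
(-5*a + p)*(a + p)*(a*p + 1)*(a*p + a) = -5*a^4*p^2 - 5*a^4*p - 4*a^3*p^3 - 4*a^3*p^2 - 5*a^3*p - 5*a^3 + a^2*p^4 + a^2*p^3 - 4*a^2*p^2 - 4*a^2*p + a*p^3 + a*p^2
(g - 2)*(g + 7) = g^2 + 5*g - 14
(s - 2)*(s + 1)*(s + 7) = s^3 + 6*s^2 - 9*s - 14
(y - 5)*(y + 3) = y^2 - 2*y - 15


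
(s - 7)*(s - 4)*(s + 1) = s^3 - 10*s^2 + 17*s + 28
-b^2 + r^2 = (-b + r)*(b + r)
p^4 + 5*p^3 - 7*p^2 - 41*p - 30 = (p - 3)*(p + 1)*(p + 2)*(p + 5)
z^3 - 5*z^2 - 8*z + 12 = (z - 6)*(z - 1)*(z + 2)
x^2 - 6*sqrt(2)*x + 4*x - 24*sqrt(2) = (x + 4)*(x - 6*sqrt(2))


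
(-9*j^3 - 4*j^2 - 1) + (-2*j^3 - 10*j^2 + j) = -11*j^3 - 14*j^2 + j - 1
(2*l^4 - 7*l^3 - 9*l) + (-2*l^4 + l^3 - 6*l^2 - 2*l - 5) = -6*l^3 - 6*l^2 - 11*l - 5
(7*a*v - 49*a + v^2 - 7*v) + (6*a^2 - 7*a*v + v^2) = 6*a^2 - 49*a + 2*v^2 - 7*v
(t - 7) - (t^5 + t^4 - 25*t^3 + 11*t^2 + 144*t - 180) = -t^5 - t^4 + 25*t^3 - 11*t^2 - 143*t + 173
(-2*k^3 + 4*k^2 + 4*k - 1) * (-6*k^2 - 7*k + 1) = 12*k^5 - 10*k^4 - 54*k^3 - 18*k^2 + 11*k - 1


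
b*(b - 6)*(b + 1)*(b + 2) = b^4 - 3*b^3 - 16*b^2 - 12*b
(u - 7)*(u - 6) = u^2 - 13*u + 42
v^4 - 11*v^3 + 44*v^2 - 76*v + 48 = (v - 4)*(v - 3)*(v - 2)^2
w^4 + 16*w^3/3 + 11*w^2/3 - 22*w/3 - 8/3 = (w - 1)*(w + 1/3)*(w + 2)*(w + 4)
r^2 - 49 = (r - 7)*(r + 7)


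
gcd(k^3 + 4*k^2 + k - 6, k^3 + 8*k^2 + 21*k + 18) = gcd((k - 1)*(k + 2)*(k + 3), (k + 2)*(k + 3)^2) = k^2 + 5*k + 6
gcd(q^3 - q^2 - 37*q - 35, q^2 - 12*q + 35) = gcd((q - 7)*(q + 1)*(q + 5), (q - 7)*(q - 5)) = q - 7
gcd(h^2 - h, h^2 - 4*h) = h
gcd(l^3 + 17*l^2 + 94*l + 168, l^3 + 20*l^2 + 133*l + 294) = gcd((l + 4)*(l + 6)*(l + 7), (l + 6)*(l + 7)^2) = l^2 + 13*l + 42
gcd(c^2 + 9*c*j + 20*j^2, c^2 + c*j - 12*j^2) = c + 4*j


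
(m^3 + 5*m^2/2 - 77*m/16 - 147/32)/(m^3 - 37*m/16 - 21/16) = (m + 7/2)/(m + 1)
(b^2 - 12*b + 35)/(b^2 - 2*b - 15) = (b - 7)/(b + 3)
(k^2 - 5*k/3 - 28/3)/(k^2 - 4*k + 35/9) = 3*(3*k^2 - 5*k - 28)/(9*k^2 - 36*k + 35)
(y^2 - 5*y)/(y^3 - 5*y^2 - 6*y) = (5 - y)/(-y^2 + 5*y + 6)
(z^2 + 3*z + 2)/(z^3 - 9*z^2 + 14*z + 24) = (z + 2)/(z^2 - 10*z + 24)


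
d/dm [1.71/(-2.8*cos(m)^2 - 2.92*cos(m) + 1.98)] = -(9.576*cos(m) + 4.9932)*sin(m)/(2.8*cos(m)^2 + 2.92*cos(m) - 1.98)^2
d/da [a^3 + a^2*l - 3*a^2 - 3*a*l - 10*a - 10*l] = 3*a^2 + 2*a*l - 6*a - 3*l - 10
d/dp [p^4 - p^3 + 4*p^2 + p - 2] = 4*p^3 - 3*p^2 + 8*p + 1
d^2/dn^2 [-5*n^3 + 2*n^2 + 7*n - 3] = 4 - 30*n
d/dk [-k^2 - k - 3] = -2*k - 1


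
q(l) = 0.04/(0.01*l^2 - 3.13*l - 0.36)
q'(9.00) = 0.00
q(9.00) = -0.00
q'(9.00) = 0.00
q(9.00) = -0.00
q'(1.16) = 0.01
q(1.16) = -0.01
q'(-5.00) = 0.00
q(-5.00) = 0.00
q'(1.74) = 0.00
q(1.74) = -0.01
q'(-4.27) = 0.00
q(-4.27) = 0.00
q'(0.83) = 0.01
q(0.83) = -0.01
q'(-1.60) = 0.01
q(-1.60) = 0.01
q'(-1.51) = 0.01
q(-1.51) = 0.01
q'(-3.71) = 0.00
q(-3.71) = 0.00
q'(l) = 0.04*(3.13 - 0.02*l)/(0.01*l^2 - 3.13*l - 0.36)^2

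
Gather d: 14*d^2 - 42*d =14*d^2 - 42*d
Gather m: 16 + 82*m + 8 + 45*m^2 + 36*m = 45*m^2 + 118*m + 24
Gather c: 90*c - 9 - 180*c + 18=9 - 90*c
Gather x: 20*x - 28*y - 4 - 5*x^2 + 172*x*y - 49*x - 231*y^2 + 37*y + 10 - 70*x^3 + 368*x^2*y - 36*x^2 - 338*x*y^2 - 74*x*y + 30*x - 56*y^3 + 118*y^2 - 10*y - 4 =-70*x^3 + x^2*(368*y - 41) + x*(-338*y^2 + 98*y + 1) - 56*y^3 - 113*y^2 - y + 2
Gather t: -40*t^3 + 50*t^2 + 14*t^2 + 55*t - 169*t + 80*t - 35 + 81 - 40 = -40*t^3 + 64*t^2 - 34*t + 6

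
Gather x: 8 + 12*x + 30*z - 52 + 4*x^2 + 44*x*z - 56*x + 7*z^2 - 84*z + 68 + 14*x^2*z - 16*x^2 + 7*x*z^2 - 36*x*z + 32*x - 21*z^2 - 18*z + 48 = x^2*(14*z - 12) + x*(7*z^2 + 8*z - 12) - 14*z^2 - 72*z + 72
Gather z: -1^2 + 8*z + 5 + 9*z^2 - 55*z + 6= 9*z^2 - 47*z + 10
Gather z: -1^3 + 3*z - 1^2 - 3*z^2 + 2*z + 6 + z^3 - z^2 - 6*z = z^3 - 4*z^2 - z + 4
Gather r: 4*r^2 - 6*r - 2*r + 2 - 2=4*r^2 - 8*r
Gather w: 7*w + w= 8*w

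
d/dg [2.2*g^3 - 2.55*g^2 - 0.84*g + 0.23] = 6.6*g^2 - 5.1*g - 0.84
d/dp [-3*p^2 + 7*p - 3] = 7 - 6*p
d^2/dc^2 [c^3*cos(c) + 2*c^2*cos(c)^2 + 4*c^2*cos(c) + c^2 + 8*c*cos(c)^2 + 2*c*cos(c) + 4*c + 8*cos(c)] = -c^3*cos(c) - 6*c^2*sin(c) - 4*c^2*cos(c) - 4*c^2*cos(2*c) - 16*c*sin(c) - 8*c*sin(2*c) + 4*c*cos(c) - 16*c*cos(2*c) - 4*sin(c) - 16*sin(2*c) + 2*cos(2*c) + 4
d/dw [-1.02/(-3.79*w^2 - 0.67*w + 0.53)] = (-7.7316*w - 0.6834)/(3.79*w^2 + 0.67*w - 0.53)^2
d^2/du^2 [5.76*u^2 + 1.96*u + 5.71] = 11.5200000000000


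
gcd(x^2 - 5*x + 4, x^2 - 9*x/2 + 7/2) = x - 1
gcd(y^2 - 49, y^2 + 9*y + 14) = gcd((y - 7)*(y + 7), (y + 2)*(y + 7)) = y + 7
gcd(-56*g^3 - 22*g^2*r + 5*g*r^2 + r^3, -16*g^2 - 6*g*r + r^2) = 2*g + r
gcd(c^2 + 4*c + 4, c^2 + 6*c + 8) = c + 2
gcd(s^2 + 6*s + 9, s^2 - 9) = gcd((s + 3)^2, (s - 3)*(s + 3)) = s + 3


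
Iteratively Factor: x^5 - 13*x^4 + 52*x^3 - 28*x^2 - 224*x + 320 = (x - 4)*(x^4 - 9*x^3 + 16*x^2 + 36*x - 80) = (x - 4)*(x + 2)*(x^3 - 11*x^2 + 38*x - 40) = (x - 4)*(x - 2)*(x + 2)*(x^2 - 9*x + 20) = (x - 4)^2*(x - 2)*(x + 2)*(x - 5)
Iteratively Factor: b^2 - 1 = (b - 1)*(b + 1)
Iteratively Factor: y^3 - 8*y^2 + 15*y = (y - 5)*(y^2 - 3*y) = y*(y - 5)*(y - 3)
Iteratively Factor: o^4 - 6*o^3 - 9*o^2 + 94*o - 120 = (o - 3)*(o^3 - 3*o^2 - 18*o + 40) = (o - 3)*(o + 4)*(o^2 - 7*o + 10) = (o - 5)*(o - 3)*(o + 4)*(o - 2)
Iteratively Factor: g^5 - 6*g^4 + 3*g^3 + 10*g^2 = (g - 2)*(g^4 - 4*g^3 - 5*g^2) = (g - 5)*(g - 2)*(g^3 + g^2) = g*(g - 5)*(g - 2)*(g^2 + g) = g*(g - 5)*(g - 2)*(g + 1)*(g)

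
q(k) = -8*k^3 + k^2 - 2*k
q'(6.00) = -854.00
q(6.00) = -1704.00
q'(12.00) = -3434.00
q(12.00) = -13704.00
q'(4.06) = -389.49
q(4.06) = -527.02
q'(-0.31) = -4.93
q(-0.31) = 0.95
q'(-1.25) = -42.00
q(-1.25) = 19.69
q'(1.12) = -29.87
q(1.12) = -12.23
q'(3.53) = -294.00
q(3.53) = -346.49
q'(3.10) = -226.44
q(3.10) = -234.92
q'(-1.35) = -48.44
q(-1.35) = 24.21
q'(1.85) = -80.44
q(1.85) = -50.93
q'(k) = -24*k^2 + 2*k - 2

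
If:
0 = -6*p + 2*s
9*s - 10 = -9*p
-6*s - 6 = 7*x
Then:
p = 5/18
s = 5/6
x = -11/7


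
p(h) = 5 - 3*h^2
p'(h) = -6*h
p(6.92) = -138.66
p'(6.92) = -41.52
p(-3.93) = -41.33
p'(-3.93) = 23.58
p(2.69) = -16.71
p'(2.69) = -16.14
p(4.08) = -44.94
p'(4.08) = -24.48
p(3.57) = -33.23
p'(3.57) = -21.42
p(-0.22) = 4.85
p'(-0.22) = 1.32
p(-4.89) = -66.74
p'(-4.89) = 29.34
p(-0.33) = 4.67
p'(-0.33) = 1.98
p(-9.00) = -238.00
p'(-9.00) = 54.00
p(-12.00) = -427.00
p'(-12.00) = 72.00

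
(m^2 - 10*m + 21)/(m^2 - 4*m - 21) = (m - 3)/(m + 3)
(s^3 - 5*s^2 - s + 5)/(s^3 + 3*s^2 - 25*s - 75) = (s^2 - 1)/(s^2 + 8*s + 15)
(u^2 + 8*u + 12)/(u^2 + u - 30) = (u + 2)/(u - 5)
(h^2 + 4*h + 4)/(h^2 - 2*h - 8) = (h + 2)/(h - 4)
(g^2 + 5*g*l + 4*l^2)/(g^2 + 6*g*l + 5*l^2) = (g + 4*l)/(g + 5*l)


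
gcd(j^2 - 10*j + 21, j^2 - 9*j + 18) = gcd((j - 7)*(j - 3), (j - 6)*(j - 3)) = j - 3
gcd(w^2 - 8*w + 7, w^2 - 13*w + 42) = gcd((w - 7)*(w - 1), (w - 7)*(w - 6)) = w - 7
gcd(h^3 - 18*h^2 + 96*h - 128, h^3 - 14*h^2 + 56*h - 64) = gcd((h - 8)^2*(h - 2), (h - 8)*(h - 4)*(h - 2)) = h^2 - 10*h + 16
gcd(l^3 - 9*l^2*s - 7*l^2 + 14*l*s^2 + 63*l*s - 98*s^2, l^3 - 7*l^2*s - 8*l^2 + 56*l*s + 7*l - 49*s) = -l^2 + 7*l*s + 7*l - 49*s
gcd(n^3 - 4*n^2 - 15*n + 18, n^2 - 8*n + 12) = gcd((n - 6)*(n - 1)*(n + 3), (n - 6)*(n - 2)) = n - 6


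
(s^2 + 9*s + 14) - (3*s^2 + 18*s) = -2*s^2 - 9*s + 14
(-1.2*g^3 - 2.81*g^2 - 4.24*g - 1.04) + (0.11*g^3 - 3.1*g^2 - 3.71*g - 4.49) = -1.09*g^3 - 5.91*g^2 - 7.95*g - 5.53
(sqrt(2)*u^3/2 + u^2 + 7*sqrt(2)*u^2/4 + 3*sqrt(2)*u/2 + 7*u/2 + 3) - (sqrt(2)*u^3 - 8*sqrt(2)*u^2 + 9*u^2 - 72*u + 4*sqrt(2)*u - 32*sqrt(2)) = -sqrt(2)*u^3/2 - 8*u^2 + 39*sqrt(2)*u^2/4 - 5*sqrt(2)*u/2 + 151*u/2 + 3 + 32*sqrt(2)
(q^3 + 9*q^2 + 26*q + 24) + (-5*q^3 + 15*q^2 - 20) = -4*q^3 + 24*q^2 + 26*q + 4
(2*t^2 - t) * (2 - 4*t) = -8*t^3 + 8*t^2 - 2*t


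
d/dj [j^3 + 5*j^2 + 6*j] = 3*j^2 + 10*j + 6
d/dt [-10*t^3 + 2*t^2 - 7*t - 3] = -30*t^2 + 4*t - 7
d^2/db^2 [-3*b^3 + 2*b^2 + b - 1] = 4 - 18*b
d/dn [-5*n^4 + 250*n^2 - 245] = 20*n*(25 - n^2)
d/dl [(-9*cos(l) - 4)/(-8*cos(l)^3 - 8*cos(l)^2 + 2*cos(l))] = 2*(18*cos(l)^3 + 21*cos(l)^2 + 8*cos(l) - 1)*sin(l)/((-4*sin(l)^2 + 4*cos(l) + 3)^2*cos(l)^2)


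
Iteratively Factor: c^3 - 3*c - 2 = (c + 1)*(c^2 - c - 2) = (c + 1)^2*(c - 2)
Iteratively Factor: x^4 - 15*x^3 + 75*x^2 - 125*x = (x - 5)*(x^3 - 10*x^2 + 25*x) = (x - 5)^2*(x^2 - 5*x) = (x - 5)^3*(x)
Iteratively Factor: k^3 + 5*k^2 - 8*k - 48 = (k - 3)*(k^2 + 8*k + 16) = (k - 3)*(k + 4)*(k + 4)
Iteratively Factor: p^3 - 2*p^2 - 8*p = (p)*(p^2 - 2*p - 8) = p*(p - 4)*(p + 2)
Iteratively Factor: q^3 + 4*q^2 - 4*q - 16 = (q - 2)*(q^2 + 6*q + 8) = (q - 2)*(q + 4)*(q + 2)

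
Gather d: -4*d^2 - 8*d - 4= -4*d^2 - 8*d - 4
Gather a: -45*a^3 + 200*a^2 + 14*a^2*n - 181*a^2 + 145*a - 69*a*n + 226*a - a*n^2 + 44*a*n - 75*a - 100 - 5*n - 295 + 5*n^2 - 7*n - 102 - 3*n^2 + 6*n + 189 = -45*a^3 + a^2*(14*n + 19) + a*(-n^2 - 25*n + 296) + 2*n^2 - 6*n - 308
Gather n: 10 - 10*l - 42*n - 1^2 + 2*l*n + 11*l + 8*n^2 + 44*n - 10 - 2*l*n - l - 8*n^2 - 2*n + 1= 0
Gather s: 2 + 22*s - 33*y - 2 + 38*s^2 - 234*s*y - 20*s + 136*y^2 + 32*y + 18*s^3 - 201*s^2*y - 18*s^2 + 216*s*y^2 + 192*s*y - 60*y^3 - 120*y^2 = 18*s^3 + s^2*(20 - 201*y) + s*(216*y^2 - 42*y + 2) - 60*y^3 + 16*y^2 - y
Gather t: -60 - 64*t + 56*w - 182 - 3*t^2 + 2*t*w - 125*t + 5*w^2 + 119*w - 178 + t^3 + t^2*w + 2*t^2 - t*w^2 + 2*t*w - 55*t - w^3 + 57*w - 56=t^3 + t^2*(w - 1) + t*(-w^2 + 4*w - 244) - w^3 + 5*w^2 + 232*w - 476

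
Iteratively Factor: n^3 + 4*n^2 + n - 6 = (n + 3)*(n^2 + n - 2) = (n + 2)*(n + 3)*(n - 1)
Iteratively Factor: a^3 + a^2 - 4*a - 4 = (a + 1)*(a^2 - 4) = (a + 1)*(a + 2)*(a - 2)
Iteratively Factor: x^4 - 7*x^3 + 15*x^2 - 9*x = (x - 3)*(x^3 - 4*x^2 + 3*x) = (x - 3)*(x - 1)*(x^2 - 3*x) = x*(x - 3)*(x - 1)*(x - 3)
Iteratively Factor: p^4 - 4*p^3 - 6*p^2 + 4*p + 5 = (p - 1)*(p^3 - 3*p^2 - 9*p - 5) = (p - 1)*(p + 1)*(p^2 - 4*p - 5) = (p - 1)*(p + 1)^2*(p - 5)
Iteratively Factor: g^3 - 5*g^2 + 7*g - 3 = (g - 1)*(g^2 - 4*g + 3) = (g - 1)^2*(g - 3)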